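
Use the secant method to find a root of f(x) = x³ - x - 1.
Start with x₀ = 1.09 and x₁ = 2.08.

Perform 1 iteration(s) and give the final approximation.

f(x) = x³ - x - 1
x₀ = 1.09, x₁ = 2.08

Secant formula: x_{n+1} = x_n - f(x_n)(x_n - x_{n-1})/(f(x_n) - f(x_{n-1}))

Iteration 1:
  f(1.090000) = -0.794971
  f(2.080000) = 5.918912
  x_2 = 2.080000 - 5.918912×(2.080000 - 1.090000)/(5.918912 - (-0.794971))
       = 1.207223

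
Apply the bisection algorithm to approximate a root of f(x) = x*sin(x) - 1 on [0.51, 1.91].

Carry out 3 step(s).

f(x) = x*sin(x) - 1
Initial interval: [0.51, 1.91]

Iteration 1:
  c_1 = (0.510000 + 1.910000)/2 = 1.210000
  f(c_1) = f(1.210000) = 0.132095
  f(a) × f(c) < 0, new interval: [0.510000, 1.210000]
Iteration 2:
  c_2 = (0.510000 + 1.210000)/2 = 0.860000
  f(c_2) = f(0.860000) = -0.348255
  f(a) × f(c) ≥ 0, new interval: [0.860000, 1.210000]
Iteration 3:
  c_3 = (0.860000 + 1.210000)/2 = 1.035000
  f(c_3) = f(1.035000) = -0.110042
  f(a) × f(c) ≥ 0, new interval: [1.035000, 1.210000]

After 3 iteration(s), the approximation is c_3 = 1.035000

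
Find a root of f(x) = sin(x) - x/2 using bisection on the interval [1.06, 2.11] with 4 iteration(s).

f(x) = sin(x) - x/2
Initial interval: [1.06, 2.11]

Iteration 1:
  c_1 = (1.060000 + 2.110000)/2 = 1.585000
  f(c_1) = f(1.585000) = 0.207399
  f(a) × f(c) ≥ 0, new interval: [1.585000, 2.110000]
Iteration 2:
  c_2 = (1.585000 + 2.110000)/2 = 1.847500
  f(c_2) = f(1.847500) = 0.038211
  f(a) × f(c) ≥ 0, new interval: [1.847500, 2.110000]
Iteration 3:
  c_3 = (1.847500 + 2.110000)/2 = 1.978750
  f(c_3) = f(1.978750) = -0.071440
  f(a) × f(c) < 0, new interval: [1.847500, 1.978750]
Iteration 4:
  c_4 = (1.847500 + 1.978750)/2 = 1.913125
  f(c_4) = f(1.913125) = -0.014587
  f(a) × f(c) < 0, new interval: [1.847500, 1.913125]

After 4 iteration(s), the approximation is c_4 = 1.913125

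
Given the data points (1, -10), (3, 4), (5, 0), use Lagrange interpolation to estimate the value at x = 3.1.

Lagrange interpolation formula:
P(x) = Σ yᵢ × Lᵢ(x)
where Lᵢ(x) = Π_{j≠i} (x - xⱼ)/(xᵢ - xⱼ)

L_0(3.1) = (3.1 - 3)/(1 - 3) × (3.1 - 5)/(1 - 5) = -0.023750
L_1(3.1) = (3.1 - 1)/(3 - 1) × (3.1 - 5)/(3 - 5) = 0.997500
L_2(3.1) = (3.1 - 1)/(5 - 1) × (3.1 - 3)/(5 - 3) = 0.026250

P(3.1) = (-10)×L_0(3.1) + 4×L_1(3.1) + 0×L_2(3.1)
P(3.1) = 4.227500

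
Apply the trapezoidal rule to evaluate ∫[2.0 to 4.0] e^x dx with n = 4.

f(x) = e^x
a = 2.0, b = 4.0, n = 4
h = (b - a)/n = 0.500000

Trapezoidal rule: (h/2)[f(x₀) + 2f(x₁) + 2f(x₂) + ... + f(xₙ)]

x_0 = 2.0000, f(x_0) = 7.389056, coefficient = 1
x_1 = 2.5000, f(x_1) = 12.182494, coefficient = 2
x_2 = 3.0000, f(x_2) = 20.085537, coefficient = 2
x_3 = 3.5000, f(x_3) = 33.115452, coefficient = 2
x_4 = 4.0000, f(x_4) = 54.598150, coefficient = 1

I ≈ (0.500000/2) × 192.754172 = 48.188543
Exact value: 47.209094
Error: 0.979449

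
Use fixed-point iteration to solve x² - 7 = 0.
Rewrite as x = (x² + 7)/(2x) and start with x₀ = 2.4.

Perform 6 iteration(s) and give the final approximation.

Equation: x² - 7 = 0
Fixed-point form: x = (x² + 7)/(2x)
x₀ = 2.4

x_1 = g(2.400000) = 2.658333
x_2 = g(2.658333) = 2.645781
x_3 = g(2.645781) = 2.645751
x_4 = g(2.645751) = 2.645751
x_5 = g(2.645751) = 2.645751
x_6 = g(2.645751) = 2.645751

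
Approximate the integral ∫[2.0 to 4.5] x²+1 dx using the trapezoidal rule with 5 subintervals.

f(x) = x²+1
a = 2.0, b = 4.5, n = 5
h = (b - a)/n = 0.500000

Trapezoidal rule: (h/2)[f(x₀) + 2f(x₁) + 2f(x₂) + ... + f(xₙ)]

x_0 = 2.0000, f(x_0) = 5.000000, coefficient = 1
x_1 = 2.5000, f(x_1) = 7.250000, coefficient = 2
x_2 = 3.0000, f(x_2) = 10.000000, coefficient = 2
x_3 = 3.5000, f(x_3) = 13.250000, coefficient = 2
x_4 = 4.0000, f(x_4) = 17.000000, coefficient = 2
x_5 = 4.5000, f(x_5) = 21.250000, coefficient = 1

I ≈ (0.500000/2) × 121.250000 = 30.312500
Exact value: 30.208333
Error: 0.104167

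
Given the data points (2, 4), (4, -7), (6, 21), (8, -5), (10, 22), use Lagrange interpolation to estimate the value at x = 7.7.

Lagrange interpolation formula:
P(x) = Σ yᵢ × Lᵢ(x)
where Lᵢ(x) = Π_{j≠i} (x - xⱼ)/(xᵢ - xⱼ)

L_0(7.7) = (7.7 - 4)/(2 - 4) × (7.7 - 6)/(2 - 6) × (7.7 - 8)/(2 - 8) × (7.7 - 10)/(2 - 10) = 0.011302
L_1(7.7) = (7.7 - 2)/(4 - 2) × (7.7 - 6)/(4 - 6) × (7.7 - 8)/(4 - 8) × (7.7 - 10)/(4 - 10) = -0.069647
L_2(7.7) = (7.7 - 2)/(6 - 2) × (7.7 - 4)/(6 - 4) × (7.7 - 8)/(6 - 8) × (7.7 - 10)/(6 - 10) = 0.227377
L_3(7.7) = (7.7 - 2)/(8 - 2) × (7.7 - 4)/(8 - 4) × (7.7 - 6)/(8 - 6) × (7.7 - 10)/(8 - 10) = 0.858978
L_4(7.7) = (7.7 - 2)/(10 - 2) × (7.7 - 4)/(10 - 4) × (7.7 - 6)/(10 - 6) × (7.7 - 8)/(10 - 8) = -0.028010

P(7.7) = 4×L_0(7.7) + (-7)×L_1(7.7) + 21×L_2(7.7) + (-5)×L_3(7.7) + 22×L_4(7.7)
P(7.7) = 0.396531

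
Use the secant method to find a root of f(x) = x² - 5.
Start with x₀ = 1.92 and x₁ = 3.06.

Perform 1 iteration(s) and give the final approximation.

f(x) = x² - 5
x₀ = 1.92, x₁ = 3.06

Secant formula: x_{n+1} = x_n - f(x_n)(x_n - x_{n-1})/(f(x_n) - f(x_{n-1}))

Iteration 1:
  f(1.920000) = -1.313600
  f(3.060000) = 4.363600
  x_2 = 3.060000 - 4.363600×(3.060000 - 1.920000)/(4.363600 - (-1.313600))
       = 2.183775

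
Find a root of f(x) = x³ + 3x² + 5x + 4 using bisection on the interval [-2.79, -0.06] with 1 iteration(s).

f(x) = x³ + 3x² + 5x + 4
Initial interval: [-2.79, -0.06]

Iteration 1:
  c_1 = (-2.790000 + (-0.060000))/2 = -1.425000
  f(c_1) = f(-1.425000) = 0.073234
  f(a) × f(c) < 0, new interval: [-2.790000, -1.425000]

After 1 iteration(s), the approximation is c_1 = -1.425000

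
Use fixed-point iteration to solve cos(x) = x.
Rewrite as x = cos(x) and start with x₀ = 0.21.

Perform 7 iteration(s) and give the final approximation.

Equation: cos(x) = x
Fixed-point form: x = cos(x)
x₀ = 0.21

x_1 = g(0.210000) = 0.978031
x_2 = g(0.978031) = 0.558657
x_3 = g(0.558657) = 0.847968
x_4 = g(0.847968) = 0.661509
x_5 = g(0.661509) = 0.789066
x_6 = g(0.789066) = 0.704508
x_7 = g(0.704508) = 0.761930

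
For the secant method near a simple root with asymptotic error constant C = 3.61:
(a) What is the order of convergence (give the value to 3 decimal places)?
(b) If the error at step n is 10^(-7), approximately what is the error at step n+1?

(a) Secant method has superlinear convergence with order φ = (1+√5)/2 ≈ 1.618.
    This means |e_{n+1}| ≈ C|e_n|^1.618.

(b) With |e_n| = 10^(-7) and C = 3.61:
    |e_{n+1}| ≈ 3.61 × (10^(-7))^1.618 = 3.61 × 10^(-11.33)

(a) ≈ 1.618 (golden ratio); (b) |e_{n+1}| ≈ 1.703e-11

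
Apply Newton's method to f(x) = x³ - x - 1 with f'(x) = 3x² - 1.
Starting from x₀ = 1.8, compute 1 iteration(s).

f(x) = x³ - x - 1
f'(x) = 3x² - 1
x₀ = 1.8

Newton-Raphson formula: x_{n+1} = x_n - f(x_n)/f'(x_n)

Iteration 1:
  f(1.800000) = 3.032000
  f'(1.800000) = 8.720000
  x_1 = 1.800000 - 3.032000/8.720000 = 1.452294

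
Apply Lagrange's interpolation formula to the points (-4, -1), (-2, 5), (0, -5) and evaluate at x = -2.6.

Lagrange interpolation formula:
P(x) = Σ yᵢ × Lᵢ(x)
where Lᵢ(x) = Π_{j≠i} (x - xⱼ)/(xᵢ - xⱼ)

L_0(-2.6) = (-2.6 - (-2))/(-4 - (-2)) × (-2.6 - 0)/(-4 - 0) = 0.195000
L_1(-2.6) = (-2.6 - (-4))/(-2 - (-4)) × (-2.6 - 0)/(-2 - 0) = 0.910000
L_2(-2.6) = (-2.6 - (-4))/(0 - (-4)) × (-2.6 - (-2))/(0 - (-2)) = -0.105000

P(-2.6) = (-1)×L_0(-2.6) + 5×L_1(-2.6) + (-5)×L_2(-2.6)
P(-2.6) = 4.880000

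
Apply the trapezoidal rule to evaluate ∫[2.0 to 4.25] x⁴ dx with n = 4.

f(x) = x⁴
a = 2.0, b = 4.25, n = 4
h = (b - a)/n = 0.562500

Trapezoidal rule: (h/2)[f(x₀) + 2f(x₁) + 2f(x₂) + ... + f(xₙ)]

x_0 = 2.0000, f(x_0) = 16.000000, coefficient = 1
x_1 = 2.5625, f(x_1) = 43.117691, coefficient = 2
x_2 = 3.1250, f(x_2) = 95.367432, coefficient = 2
x_3 = 3.6875, f(x_3) = 184.896255, coefficient = 2
x_4 = 4.2500, f(x_4) = 326.253906, coefficient = 1

I ≈ (0.562500/2) × 989.016663 = 278.160936
Exact value: 270.915820
Error: 7.245116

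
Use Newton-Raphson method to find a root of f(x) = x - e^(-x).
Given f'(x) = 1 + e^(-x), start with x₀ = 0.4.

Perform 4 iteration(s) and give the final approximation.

f(x) = x - e^(-x)
f'(x) = 1 + e^(-x)
x₀ = 0.4

Newton-Raphson formula: x_{n+1} = x_n - f(x_n)/f'(x_n)

Iteration 1:
  f(0.400000) = -0.270320
  f'(0.400000) = 1.670320
  x_1 = 0.400000 - (-0.270320)/1.670320 = 0.561837
Iteration 2:
  f(0.561837) = -0.008323
  f'(0.561837) = 1.570161
  x_2 = 0.561837 - (-0.008323)/1.570161 = 0.567138
Iteration 3:
  f(0.567138) = -0.000008
  f'(0.567138) = 1.567146
  x_3 = 0.567138 - (-0.000008)/1.567146 = 0.567143
Iteration 4:
  f(0.567143) = 0.000000
  f'(0.567143) = 1.567143
  x_4 = 0.567143 - 0.000000/1.567143 = 0.567143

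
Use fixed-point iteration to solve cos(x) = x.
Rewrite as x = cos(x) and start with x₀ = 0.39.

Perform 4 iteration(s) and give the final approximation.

Equation: cos(x) = x
Fixed-point form: x = cos(x)
x₀ = 0.39

x_1 = g(0.390000) = 0.924909
x_2 = g(0.924909) = 0.601907
x_3 = g(0.601907) = 0.824257
x_4 = g(0.824257) = 0.679102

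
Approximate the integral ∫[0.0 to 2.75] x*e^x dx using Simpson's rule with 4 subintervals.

f(x) = x*e^x
a = 0.0, b = 2.75, n = 4
h = (b - a)/n = 0.687500

Simpson's rule: (h/3)[f(x₀) + 4f(x₁) + 2f(x₂) + ... + f(xₙ)]

x_0 = 0.0000, f(x_0) = 0.000000, coefficient = 1
x_1 = 0.6875, f(x_1) = 1.367257, coefficient = 4
x_2 = 1.3750, f(x_2) = 5.438230, coefficient = 2
x_3 = 2.0625, f(x_3) = 16.222819, coefficient = 4
x_4 = 2.7500, f(x_4) = 43.017238, coefficient = 1

I ≈ (0.687500/3) × 124.254003 = 28.474876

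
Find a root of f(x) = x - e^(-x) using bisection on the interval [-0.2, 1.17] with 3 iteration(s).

f(x) = x - e^(-x)
Initial interval: [-0.2, 1.17]

Iteration 1:
  c_1 = (-0.200000 + 1.170000)/2 = 0.485000
  f(c_1) = f(0.485000) = -0.130697
  f(a) × f(c) ≥ 0, new interval: [0.485000, 1.170000]
Iteration 2:
  c_2 = (0.485000 + 1.170000)/2 = 0.827500
  f(c_2) = f(0.827500) = 0.390359
  f(a) × f(c) < 0, new interval: [0.485000, 0.827500]
Iteration 3:
  c_3 = (0.485000 + 0.827500)/2 = 0.656250
  f(c_3) = f(0.656250) = 0.137457
  f(a) × f(c) < 0, new interval: [0.485000, 0.656250]

After 3 iteration(s), the approximation is c_3 = 0.656250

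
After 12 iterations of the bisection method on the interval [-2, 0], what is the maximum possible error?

Bisection error bound: |error| ≤ (b-a)/2^n
|error| ≤ (0 - (-2))/2^12 = 2/2^12
|error| ≤ 0.0004882812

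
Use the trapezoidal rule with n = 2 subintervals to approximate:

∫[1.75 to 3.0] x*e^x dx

f(x) = x*e^x
a = 1.75, b = 3.0, n = 2
h = (b - a)/n = 0.625000

Trapezoidal rule: (h/2)[f(x₀) + 2f(x₁) + 2f(x₂) + ... + f(xₙ)]

x_0 = 1.7500, f(x_0) = 10.070555, coefficient = 1
x_1 = 2.3750, f(x_1) = 25.533656, coefficient = 2
x_2 = 3.0000, f(x_2) = 60.256611, coefficient = 1

I ≈ (0.625000/2) × 121.394478 = 37.935774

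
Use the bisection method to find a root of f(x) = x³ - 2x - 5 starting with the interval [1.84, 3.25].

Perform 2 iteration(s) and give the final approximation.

f(x) = x³ - 2x - 5
Initial interval: [1.84, 3.25]

Iteration 1:
  c_1 = (1.840000 + 3.250000)/2 = 2.545000
  f(c_1) = f(2.545000) = 6.394029
  f(a) × f(c) < 0, new interval: [1.840000, 2.545000]
Iteration 2:
  c_2 = (1.840000 + 2.545000)/2 = 2.192500
  f(c_2) = f(2.192500) = 1.154471
  f(a) × f(c) < 0, new interval: [1.840000, 2.192500]

After 2 iteration(s), the approximation is c_2 = 2.192500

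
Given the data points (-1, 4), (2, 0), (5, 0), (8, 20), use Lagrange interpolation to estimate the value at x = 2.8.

Lagrange interpolation formula:
P(x) = Σ yᵢ × Lᵢ(x)
where Lᵢ(x) = Π_{j≠i} (x - xⱼ)/(xᵢ - xⱼ)

L_0(2.8) = (2.8 - 2)/(-1 - 2) × (2.8 - 5)/(-1 - 5) × (2.8 - 8)/(-1 - 8) = -0.056494
L_1(2.8) = (2.8 - (-1))/(2 - (-1)) × (2.8 - 5)/(2 - 5) × (2.8 - 8)/(2 - 8) = 0.805037
L_2(2.8) = (2.8 - (-1))/(5 - (-1)) × (2.8 - 2)/(5 - 2) × (2.8 - 8)/(5 - 8) = 0.292741
L_3(2.8) = (2.8 - (-1))/(8 - (-1)) × (2.8 - 2)/(8 - 2) × (2.8 - 5)/(8 - 5) = -0.041284

P(2.8) = 4×L_0(2.8) + 0×L_1(2.8) + 0×L_2(2.8) + 20×L_3(2.8)
P(2.8) = -1.051654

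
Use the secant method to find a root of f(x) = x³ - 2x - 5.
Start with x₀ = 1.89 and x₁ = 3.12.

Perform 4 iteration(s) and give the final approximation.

f(x) = x³ - 2x - 5
x₀ = 1.89, x₁ = 3.12

Secant formula: x_{n+1} = x_n - f(x_n)(x_n - x_{n-1})/(f(x_n) - f(x_{n-1}))

Iteration 1:
  f(1.890000) = -2.028731
  f(3.120000) = 19.131328
  x_2 = 3.120000 - 19.131328×(3.120000 - 1.890000)/(19.131328 - (-2.028731))
       = 2.007927
Iteration 2:
  f(3.120000) = 19.131328
  f(2.007927) = -0.920354
  x_3 = 2.007927 - (-0.920354)×(2.007927 - 3.120000)/(-0.920354 - 19.131328)
       = 2.058970
Iteration 3:
  f(2.007927) = -0.920354
  f(2.058970) = -0.389230
  x_4 = 2.058970 - (-0.389230)×(2.058970 - 2.007927)/(-0.389230 - (-0.920354))
       = 2.096377
Iteration 4:
  f(2.058970) = -0.389230
  f(2.096377) = 0.020392
  x_5 = 2.096377 - 0.020392×(2.096377 - 2.058970)/(0.020392 - (-0.389230))
       = 2.094514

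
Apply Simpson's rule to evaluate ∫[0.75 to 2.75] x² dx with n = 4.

f(x) = x²
a = 0.75, b = 2.75, n = 4
h = (b - a)/n = 0.500000

Simpson's rule: (h/3)[f(x₀) + 4f(x₁) + 2f(x₂) + ... + f(xₙ)]

x_0 = 0.7500, f(x_0) = 0.562500, coefficient = 1
x_1 = 1.2500, f(x_1) = 1.562500, coefficient = 4
x_2 = 1.7500, f(x_2) = 3.062500, coefficient = 2
x_3 = 2.2500, f(x_3) = 5.062500, coefficient = 4
x_4 = 2.7500, f(x_4) = 7.562500, coefficient = 1

I ≈ (0.500000/3) × 40.750000 = 6.791667
Exact value: 6.791667
Error: 0.000000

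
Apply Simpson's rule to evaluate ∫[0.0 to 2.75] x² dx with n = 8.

f(x) = x²
a = 0.0, b = 2.75, n = 8
h = (b - a)/n = 0.343750

Simpson's rule: (h/3)[f(x₀) + 4f(x₁) + 2f(x₂) + ... + f(xₙ)]

x_0 = 0.0000, f(x_0) = 0.000000, coefficient = 1
x_1 = 0.3438, f(x_1) = 0.118164, coefficient = 4
x_2 = 0.6875, f(x_2) = 0.472656, coefficient = 2
x_3 = 1.0312, f(x_3) = 1.063477, coefficient = 4
x_4 = 1.3750, f(x_4) = 1.890625, coefficient = 2
x_5 = 1.7188, f(x_5) = 2.954102, coefficient = 4
x_6 = 2.0625, f(x_6) = 4.253906, coefficient = 2
x_7 = 2.4062, f(x_7) = 5.790039, coefficient = 4
x_8 = 2.7500, f(x_8) = 7.562500, coefficient = 1

I ≈ (0.343750/3) × 60.500000 = 6.932292
Exact value: 6.932292
Error: 0.000000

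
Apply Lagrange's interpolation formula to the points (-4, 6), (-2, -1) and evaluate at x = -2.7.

Lagrange interpolation formula:
P(x) = Σ yᵢ × Lᵢ(x)
where Lᵢ(x) = Π_{j≠i} (x - xⱼ)/(xᵢ - xⱼ)

L_0(-2.7) = (-2.7 - (-2))/(-4 - (-2)) = 0.350000
L_1(-2.7) = (-2.7 - (-4))/(-2 - (-4)) = 0.650000

P(-2.7) = 6×L_0(-2.7) + (-1)×L_1(-2.7)
P(-2.7) = 1.450000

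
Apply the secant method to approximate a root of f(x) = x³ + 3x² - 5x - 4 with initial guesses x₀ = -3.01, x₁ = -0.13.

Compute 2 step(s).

f(x) = x³ + 3x² - 5x - 4
x₀ = -3.01, x₁ = -0.13

Secant formula: x_{n+1} = x_n - f(x_n)(x_n - x_{n-1})/(f(x_n) - f(x_{n-1}))

Iteration 1:
  f(-3.010000) = 10.959399
  f(-0.130000) = -3.301497
  x_2 = -0.130000 - (-3.301497)×(-0.130000 - (-3.010000))/(-3.301497 - 10.959399)
       = -0.796740
Iteration 2:
  f(-0.130000) = -3.301497
  f(-0.796740) = 1.382318
  x_3 = -0.796740 - 1.382318×(-0.796740 - (-0.130000))/(1.382318 - (-3.301497))
       = -0.599967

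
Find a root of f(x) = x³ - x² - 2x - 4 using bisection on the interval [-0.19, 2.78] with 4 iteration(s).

f(x) = x³ - x² - 2x - 4
Initial interval: [-0.19, 2.78]

Iteration 1:
  c_1 = (-0.190000 + 2.780000)/2 = 1.295000
  f(c_1) = f(1.295000) = -6.095278
  f(a) × f(c) ≥ 0, new interval: [1.295000, 2.780000]
Iteration 2:
  c_2 = (1.295000 + 2.780000)/2 = 2.037500
  f(c_2) = f(2.037500) = -3.767916
  f(a) × f(c) ≥ 0, new interval: [2.037500, 2.780000]
Iteration 3:
  c_3 = (2.037500 + 2.780000)/2 = 2.408750
  f(c_3) = f(2.408750) = -0.643825
  f(a) × f(c) ≥ 0, new interval: [2.408750, 2.780000]
Iteration 4:
  c_4 = (2.408750 + 2.780000)/2 = 2.594375
  f(c_4) = f(2.594375) = 1.542640
  f(a) × f(c) < 0, new interval: [2.408750, 2.594375]

After 4 iteration(s), the approximation is c_4 = 2.594375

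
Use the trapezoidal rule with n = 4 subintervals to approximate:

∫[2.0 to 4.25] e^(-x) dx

f(x) = e^(-x)
a = 2.0, b = 4.25, n = 4
h = (b - a)/n = 0.562500

Trapezoidal rule: (h/2)[f(x₀) + 2f(x₁) + 2f(x₂) + ... + f(xₙ)]

x_0 = 2.0000, f(x_0) = 0.135335, coefficient = 1
x_1 = 2.5625, f(x_1) = 0.077112, coefficient = 2
x_2 = 3.1250, f(x_2) = 0.043937, coefficient = 2
x_3 = 3.6875, f(x_3) = 0.025035, coefficient = 2
x_4 = 4.2500, f(x_4) = 0.014264, coefficient = 1

I ≈ (0.562500/2) × 0.441766 = 0.124247
Exact value: 0.121071
Error: 0.003176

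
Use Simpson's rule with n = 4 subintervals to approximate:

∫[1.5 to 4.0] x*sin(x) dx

f(x) = x*sin(x)
a = 1.5, b = 4.0, n = 4
h = (b - a)/n = 0.625000

Simpson's rule: (h/3)[f(x₀) + 4f(x₁) + 2f(x₂) + ... + f(xₙ)]

x_0 = 1.5000, f(x_0) = 1.496242, coefficient = 1
x_1 = 2.1250, f(x_1) = 1.806930, coefficient = 4
x_2 = 2.7500, f(x_2) = 1.049568, coefficient = 2
x_3 = 3.3750, f(x_3) = -0.780617, coefficient = 4
x_4 = 4.0000, f(x_4) = -3.027210, coefficient = 1

I ≈ (0.625000/3) × 4.673420 = 0.973629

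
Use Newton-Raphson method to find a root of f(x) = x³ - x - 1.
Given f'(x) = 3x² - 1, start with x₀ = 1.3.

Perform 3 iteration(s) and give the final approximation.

f(x) = x³ - x - 1
f'(x) = 3x² - 1
x₀ = 1.3

Newton-Raphson formula: x_{n+1} = x_n - f(x_n)/f'(x_n)

Iteration 1:
  f(1.300000) = -0.103000
  f'(1.300000) = 4.070000
  x_1 = 1.300000 - (-0.103000)/4.070000 = 1.325307
Iteration 2:
  f(1.325307) = 0.002514
  f'(1.325307) = 4.269317
  x_2 = 1.325307 - 0.002514/4.269317 = 1.324718
Iteration 3:
  f(1.324718) = 0.000001
  f'(1.324718) = 4.264636
  x_3 = 1.324718 - 0.000001/4.264636 = 1.324718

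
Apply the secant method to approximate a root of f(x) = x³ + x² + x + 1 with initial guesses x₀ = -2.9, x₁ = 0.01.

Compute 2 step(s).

f(x) = x³ + x² + x + 1
x₀ = -2.9, x₁ = 0.01

Secant formula: x_{n+1} = x_n - f(x_n)(x_n - x_{n-1})/(f(x_n) - f(x_{n-1}))

Iteration 1:
  f(-2.900000) = -17.879000
  f(0.010000) = 1.010101
  x_2 = 0.010000 - 1.010101×(0.010000 - (-2.900000))/(1.010101 - (-17.879000))
       = -0.145613
Iteration 2:
  f(0.010000) = 1.010101
  f(-0.145613) = 0.872503
  x_3 = -0.145613 - 0.872503×(-0.145613 - 0.010000)/(0.872503 - 1.010101)
       = -1.132346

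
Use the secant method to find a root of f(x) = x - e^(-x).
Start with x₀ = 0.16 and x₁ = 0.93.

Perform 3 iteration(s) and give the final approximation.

f(x) = x - e^(-x)
x₀ = 0.16, x₁ = 0.93

Secant formula: x_{n+1} = x_n - f(x_n)(x_n - x_{n-1})/(f(x_n) - f(x_{n-1}))

Iteration 1:
  f(0.160000) = -0.692144
  f(0.930000) = 0.535446
  x_2 = 0.930000 - 0.535446×(0.930000 - 0.160000)/(0.535446 - (-0.692144))
       = 0.594144
Iteration 2:
  f(0.930000) = 0.535446
  f(0.594144) = 0.042109
  x_3 = 0.594144 - 0.042109×(0.594144 - 0.930000)/(0.042109 - 0.535446)
       = 0.565477
Iteration 3:
  f(0.594144) = 0.042109
  f(0.565477) = -0.002612
  x_4 = 0.565477 - (-0.002612)×(0.565477 - 0.594144)/(-0.002612 - 0.042109)
       = 0.567151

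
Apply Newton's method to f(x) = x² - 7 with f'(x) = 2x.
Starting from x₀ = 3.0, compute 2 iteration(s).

f(x) = x² - 7
f'(x) = 2x
x₀ = 3.0

Newton-Raphson formula: x_{n+1} = x_n - f(x_n)/f'(x_n)

Iteration 1:
  f(3.000000) = 2.000000
  f'(3.000000) = 6.000000
  x_1 = 3.000000 - 2.000000/6.000000 = 2.666667
Iteration 2:
  f(2.666667) = 0.111111
  f'(2.666667) = 5.333333
  x_2 = 2.666667 - 0.111111/5.333333 = 2.645833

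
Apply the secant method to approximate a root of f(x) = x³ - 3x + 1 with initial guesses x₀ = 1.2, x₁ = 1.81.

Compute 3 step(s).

f(x) = x³ - 3x + 1
x₀ = 1.2, x₁ = 1.81

Secant formula: x_{n+1} = x_n - f(x_n)(x_n - x_{n-1})/(f(x_n) - f(x_{n-1}))

Iteration 1:
  f(1.200000) = -0.872000
  f(1.810000) = 1.499741
  x_2 = 1.810000 - 1.499741×(1.810000 - 1.200000)/(1.499741 - (-0.872000))
       = 1.424274
Iteration 2:
  f(1.810000) = 1.499741
  f(1.424274) = -0.383602
  x_3 = 1.424274 - (-0.383602)×(1.424274 - 1.810000)/(-0.383602 - 1.499741)
       = 1.502839
Iteration 3:
  f(1.424274) = -0.383602
  f(1.502839) = -0.114317
  x_4 = 1.502839 - (-0.114317)×(1.502839 - 1.424274)/(-0.114317 - (-0.383602))
       = 1.536192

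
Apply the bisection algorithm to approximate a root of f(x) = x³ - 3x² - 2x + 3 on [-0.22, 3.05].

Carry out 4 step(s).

f(x) = x³ - 3x² - 2x + 3
Initial interval: [-0.22, 3.05]

Iteration 1:
  c_1 = (-0.220000 + 3.050000)/2 = 1.415000
  f(c_1) = f(1.415000) = -3.003527
  f(a) × f(c) < 0, new interval: [-0.220000, 1.415000]
Iteration 2:
  c_2 = (-0.220000 + 1.415000)/2 = 0.597500
  f(c_2) = f(0.597500) = 0.947292
  f(a) × f(c) ≥ 0, new interval: [0.597500, 1.415000]
Iteration 3:
  c_3 = (0.597500 + 1.415000)/2 = 1.006250
  f(c_3) = f(1.006250) = -1.031250
  f(a) × f(c) < 0, new interval: [0.597500, 1.006250]
Iteration 4:
  c_4 = (0.597500 + 1.006250)/2 = 0.801875
  f(c_4) = f(0.801875) = -0.017152
  f(a) × f(c) < 0, new interval: [0.597500, 0.801875]

After 4 iteration(s), the approximation is c_4 = 0.801875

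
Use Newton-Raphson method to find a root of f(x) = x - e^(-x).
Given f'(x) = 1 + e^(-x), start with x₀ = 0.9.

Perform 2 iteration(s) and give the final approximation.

f(x) = x - e^(-x)
f'(x) = 1 + e^(-x)
x₀ = 0.9

Newton-Raphson formula: x_{n+1} = x_n - f(x_n)/f'(x_n)

Iteration 1:
  f(0.900000) = 0.493430
  f'(0.900000) = 1.406570
  x_1 = 0.900000 - 0.493430/1.406570 = 0.549196
Iteration 2:
  f(0.549196) = -0.028218
  f'(0.549196) = 1.577414
  x_2 = 0.549196 - (-0.028218)/1.577414 = 0.567085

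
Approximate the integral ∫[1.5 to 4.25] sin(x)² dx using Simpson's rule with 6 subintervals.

f(x) = sin(x)²
a = 1.5, b = 4.25, n = 6
h = (b - a)/n = 0.458333

Simpson's rule: (h/3)[f(x₀) + 4f(x₁) + 2f(x₂) + ... + f(xₙ)]

x_0 = 1.5000, f(x_0) = 0.994996, coefficient = 1
x_1 = 1.9583, f(x_1) = 0.857185, coefficient = 4
x_2 = 2.4167, f(x_2) = 0.439675, coefficient = 2
x_3 = 2.8750, f(x_3) = 0.069404, coefficient = 4
x_4 = 3.3333, f(x_4) = 0.036316, coefficient = 2
x_5 = 3.7917, f(x_5) = 0.366322, coefficient = 4
x_6 = 4.2500, f(x_6) = 0.801006, coefficient = 1

I ≈ (0.458333/3) × 7.919626 = 1.209943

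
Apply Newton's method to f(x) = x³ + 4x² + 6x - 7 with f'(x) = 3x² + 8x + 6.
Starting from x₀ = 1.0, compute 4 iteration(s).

f(x) = x³ + 4x² + 6x - 7
f'(x) = 3x² + 8x + 6
x₀ = 1.0

Newton-Raphson formula: x_{n+1} = x_n - f(x_n)/f'(x_n)

Iteration 1:
  f(1.000000) = 4.000000
  f'(1.000000) = 17.000000
  x_1 = 1.000000 - 4.000000/17.000000 = 0.764706
Iteration 2:
  f(0.764706) = 0.374517
  f'(0.764706) = 13.871972
  x_2 = 0.764706 - 0.374517/13.871972 = 0.737708
Iteration 3:
  f(0.737708) = 0.004568
  f'(0.737708) = 13.534301
  x_3 = 0.737708 - 0.004568/13.534301 = 0.737370
Iteration 4:
  f(0.737370) = 0.000001
  f'(0.737370) = 13.530107
  x_4 = 0.737370 - 0.000001/13.530107 = 0.737370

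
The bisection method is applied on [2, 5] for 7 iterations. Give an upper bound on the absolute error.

Bisection error bound: |error| ≤ (b-a)/2^n
|error| ≤ (5 - 2)/2^7 = 3/2^7
|error| ≤ 0.0234375000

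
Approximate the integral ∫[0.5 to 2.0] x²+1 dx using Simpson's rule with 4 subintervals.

f(x) = x²+1
a = 0.5, b = 2.0, n = 4
h = (b - a)/n = 0.375000

Simpson's rule: (h/3)[f(x₀) + 4f(x₁) + 2f(x₂) + ... + f(xₙ)]

x_0 = 0.5000, f(x_0) = 1.250000, coefficient = 1
x_1 = 0.8750, f(x_1) = 1.765625, coefficient = 4
x_2 = 1.2500, f(x_2) = 2.562500, coefficient = 2
x_3 = 1.6250, f(x_3) = 3.640625, coefficient = 4
x_4 = 2.0000, f(x_4) = 5.000000, coefficient = 1

I ≈ (0.375000/3) × 33.000000 = 4.125000
Exact value: 4.125000
Error: 0.000000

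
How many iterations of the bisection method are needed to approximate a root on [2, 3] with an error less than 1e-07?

We need (b-a)/2^n ≤ 1e-07
(3 - 2)/2^n ≤ 1e-07
1/2^n ≤ 1e-07
2^n ≥ 10000000
n ≥ log₂(10000000) = 23.25
n ≥ 24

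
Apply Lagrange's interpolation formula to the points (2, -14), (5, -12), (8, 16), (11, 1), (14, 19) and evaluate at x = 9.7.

Lagrange interpolation formula:
P(x) = Σ yᵢ × Lᵢ(x)
where Lᵢ(x) = Π_{j≠i} (x - xⱼ)/(xᵢ - xⱼ)

L_0(9.7) = (9.7 - 5)/(2 - 5) × (9.7 - 8)/(2 - 8) × (9.7 - 11)/(2 - 11) × (9.7 - 14)/(2 - 14) = 0.022975
L_1(9.7) = (9.7 - 2)/(5 - 2) × (9.7 - 8)/(5 - 8) × (9.7 - 11)/(5 - 11) × (9.7 - 14)/(5 - 14) = -0.150562
L_2(9.7) = (9.7 - 2)/(8 - 2) × (9.7 - 5)/(8 - 5) × (9.7 - 11)/(8 - 11) × (9.7 - 14)/(8 - 14) = 0.624389
L_3(9.7) = (9.7 - 2)/(11 - 2) × (9.7 - 5)/(11 - 5) × (9.7 - 8)/(11 - 8) × (9.7 - 14)/(11 - 14) = 0.544339
L_4(9.7) = (9.7 - 2)/(14 - 2) × (9.7 - 5)/(14 - 5) × (9.7 - 8)/(14 - 8) × (9.7 - 11)/(14 - 11) = -0.041142

P(9.7) = (-14)×L_0(9.7) + (-12)×L_1(9.7) + 16×L_2(9.7) + 1×L_3(9.7) + 19×L_4(9.7)
P(9.7) = 11.237958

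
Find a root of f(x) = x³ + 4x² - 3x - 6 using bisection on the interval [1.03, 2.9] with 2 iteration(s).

f(x) = x³ + 4x² - 3x - 6
Initial interval: [1.03, 2.9]

Iteration 1:
  c_1 = (1.030000 + 2.900000)/2 = 1.965000
  f(c_1) = f(1.965000) = 11.137207
  f(a) × f(c) < 0, new interval: [1.030000, 1.965000]
Iteration 2:
  c_2 = (1.030000 + 1.965000)/2 = 1.497500
  f(c_2) = f(1.497500) = 1.835678
  f(a) × f(c) < 0, new interval: [1.030000, 1.497500]

After 2 iteration(s), the approximation is c_2 = 1.497500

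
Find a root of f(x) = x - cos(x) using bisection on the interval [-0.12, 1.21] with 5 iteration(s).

f(x) = x - cos(x)
Initial interval: [-0.12, 1.21]

Iteration 1:
  c_1 = (-0.120000 + 1.210000)/2 = 0.545000
  f(c_1) = f(0.545000) = -0.310127
  f(a) × f(c) ≥ 0, new interval: [0.545000, 1.210000]
Iteration 2:
  c_2 = (0.545000 + 1.210000)/2 = 0.877500
  f(c_2) = f(0.877500) = 0.238424
  f(a) × f(c) < 0, new interval: [0.545000, 0.877500]
Iteration 3:
  c_3 = (0.545000 + 0.877500)/2 = 0.711250
  f(c_3) = f(0.711250) = -0.046296
  f(a) × f(c) ≥ 0, new interval: [0.711250, 0.877500]
Iteration 4:
  c_4 = (0.711250 + 0.877500)/2 = 0.794375
  f(c_4) = f(0.794375) = 0.093644
  f(a) × f(c) < 0, new interval: [0.711250, 0.794375]
Iteration 5:
  c_5 = (0.711250 + 0.794375)/2 = 0.752812
  f(c_5) = f(0.752812) = 0.023044
  f(a) × f(c) < 0, new interval: [0.711250, 0.752812]

After 5 iteration(s), the approximation is c_5 = 0.752812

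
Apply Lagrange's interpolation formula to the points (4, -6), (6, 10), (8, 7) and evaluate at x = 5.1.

Lagrange interpolation formula:
P(x) = Σ yᵢ × Lᵢ(x)
where Lᵢ(x) = Π_{j≠i} (x - xⱼ)/(xᵢ - xⱼ)

L_0(5.1) = (5.1 - 6)/(4 - 6) × (5.1 - 8)/(4 - 8) = 0.326250
L_1(5.1) = (5.1 - 4)/(6 - 4) × (5.1 - 8)/(6 - 8) = 0.797500
L_2(5.1) = (5.1 - 4)/(8 - 4) × (5.1 - 6)/(8 - 6) = -0.123750

P(5.1) = (-6)×L_0(5.1) + 10×L_1(5.1) + 7×L_2(5.1)
P(5.1) = 5.151250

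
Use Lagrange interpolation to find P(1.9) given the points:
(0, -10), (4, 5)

Lagrange interpolation formula:
P(x) = Σ yᵢ × Lᵢ(x)
where Lᵢ(x) = Π_{j≠i} (x - xⱼ)/(xᵢ - xⱼ)

L_0(1.9) = (1.9 - 4)/(0 - 4) = 0.525000
L_1(1.9) = (1.9 - 0)/(4 - 0) = 0.475000

P(1.9) = (-10)×L_0(1.9) + 5×L_1(1.9)
P(1.9) = -2.875000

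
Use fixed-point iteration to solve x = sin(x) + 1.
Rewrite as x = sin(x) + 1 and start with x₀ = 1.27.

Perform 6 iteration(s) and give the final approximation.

Equation: x = sin(x) + 1
Fixed-point form: x = sin(x) + 1
x₀ = 1.27

x_1 = g(1.270000) = 1.955101
x_2 = g(1.955101) = 1.927059
x_3 = g(1.927059) = 1.937207
x_4 = g(1.937207) = 1.933619
x_5 = g(1.933619) = 1.934899
x_6 = g(1.934899) = 1.934444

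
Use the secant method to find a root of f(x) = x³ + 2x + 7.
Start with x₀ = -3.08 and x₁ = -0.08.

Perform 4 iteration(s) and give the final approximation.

f(x) = x³ + 2x + 7
x₀ = -3.08, x₁ = -0.08

Secant formula: x_{n+1} = x_n - f(x_n)(x_n - x_{n-1})/(f(x_n) - f(x_{n-1}))

Iteration 1:
  f(-3.080000) = -28.378112
  f(-0.080000) = 6.839488
  x_2 = -0.080000 - 6.839488×(-0.080000 - (-3.080000))/(6.839488 - (-28.378112))
       = -0.662620
Iteration 2:
  f(-0.080000) = 6.839488
  f(-0.662620) = 5.383828
  x_3 = -0.662620 - 5.383828×(-0.662620 - (-0.080000))/(5.383828 - 6.839488)
       = -2.817466
Iteration 3:
  f(-0.662620) = 5.383828
  f(-2.817466) = -21.000295
  x_4 = -2.817466 - (-21.000295)×(-2.817466 - (-0.662620))/(-21.000295 - 5.383828)
       = -1.102328
Iteration 4:
  f(-2.817466) = -21.000295
  f(-1.102328) = 3.455875
  x_5 = -1.102328 - 3.455875×(-1.102328 - (-2.817466))/(3.455875 - (-21.000295))
       = -1.344692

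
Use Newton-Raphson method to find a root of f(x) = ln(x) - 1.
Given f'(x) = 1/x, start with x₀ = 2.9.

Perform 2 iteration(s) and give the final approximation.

f(x) = ln(x) - 1
f'(x) = 1/x
x₀ = 2.9

Newton-Raphson formula: x_{n+1} = x_n - f(x_n)/f'(x_n)

Iteration 1:
  f(2.900000) = 0.064711
  f'(2.900000) = 0.344828
  x_1 = 2.900000 - 0.064711/0.344828 = 2.712339
Iteration 2:
  f(2.712339) = -0.002189
  f'(2.712339) = 0.368685
  x_2 = 2.712339 - (-0.002189)/0.368685 = 2.718275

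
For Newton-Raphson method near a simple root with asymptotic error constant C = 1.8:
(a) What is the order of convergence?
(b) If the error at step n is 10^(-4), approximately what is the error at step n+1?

(a) Newton-Raphson has quadratic (order 2) convergence near simple roots.
    This means |e_{n+1}| ≈ C|e_n|².

(b) With |e_n| = 10^(-4) and C = 1.8:
    |e_{n+1}| ≈ 1.8 × (10^(-4))² = 1.8 × 10^(-8)

(a) 2 (quadratic); (b) |e_{n+1}| ≈ 1.800e-08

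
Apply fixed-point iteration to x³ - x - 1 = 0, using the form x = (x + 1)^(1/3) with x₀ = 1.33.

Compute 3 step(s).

Equation: x³ - x - 1 = 0
Fixed-point form: x = (x + 1)^(1/3)
x₀ = 1.33

x_1 = g(1.330000) = 1.325721
x_2 = g(1.325721) = 1.324908
x_3 = g(1.324908) = 1.324754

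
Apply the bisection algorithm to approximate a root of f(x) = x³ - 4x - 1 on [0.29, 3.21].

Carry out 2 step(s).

f(x) = x³ - 4x - 1
Initial interval: [0.29, 3.21]

Iteration 1:
  c_1 = (0.290000 + 3.210000)/2 = 1.750000
  f(c_1) = f(1.750000) = -2.640625
  f(a) × f(c) ≥ 0, new interval: [1.750000, 3.210000]
Iteration 2:
  c_2 = (1.750000 + 3.210000)/2 = 2.480000
  f(c_2) = f(2.480000) = 4.332992
  f(a) × f(c) < 0, new interval: [1.750000, 2.480000]

After 2 iteration(s), the approximation is c_2 = 2.480000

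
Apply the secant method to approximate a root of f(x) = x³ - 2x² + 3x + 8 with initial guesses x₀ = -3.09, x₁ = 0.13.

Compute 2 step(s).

f(x) = x³ - 2x² + 3x + 8
x₀ = -3.09, x₁ = 0.13

Secant formula: x_{n+1} = x_n - f(x_n)(x_n - x_{n-1})/(f(x_n) - f(x_{n-1}))

Iteration 1:
  f(-3.090000) = -49.869829
  f(0.130000) = 8.358397
  x_2 = 0.130000 - 8.358397×(0.130000 - (-3.090000))/(8.358397 - (-49.869829))
       = -0.332216
Iteration 2:
  f(0.130000) = 8.358397
  f(-0.332216) = 6.745950
  x_3 = -0.332216 - 6.745950×(-0.332216 - 0.130000)/(6.745950 - 8.358397)
       = -2.265978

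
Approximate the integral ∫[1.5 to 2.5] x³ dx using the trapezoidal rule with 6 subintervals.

f(x) = x³
a = 1.5, b = 2.5, n = 6
h = (b - a)/n = 0.166667

Trapezoidal rule: (h/2)[f(x₀) + 2f(x₁) + 2f(x₂) + ... + f(xₙ)]

x_0 = 1.5000, f(x_0) = 3.375000, coefficient = 1
x_1 = 1.6667, f(x_1) = 4.629630, coefficient = 2
x_2 = 1.8333, f(x_2) = 6.162037, coefficient = 2
x_3 = 2.0000, f(x_3) = 8.000000, coefficient = 2
x_4 = 2.1667, f(x_4) = 10.171296, coefficient = 2
x_5 = 2.3333, f(x_5) = 12.703704, coefficient = 2
x_6 = 2.5000, f(x_6) = 15.625000, coefficient = 1

I ≈ (0.166667/2) × 102.333333 = 8.527778
Exact value: 8.500000
Error: 0.027778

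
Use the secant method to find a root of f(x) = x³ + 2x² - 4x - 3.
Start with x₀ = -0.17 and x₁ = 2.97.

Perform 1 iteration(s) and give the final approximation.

f(x) = x³ + 2x² - 4x - 3
x₀ = -0.17, x₁ = 2.97

Secant formula: x_{n+1} = x_n - f(x_n)(x_n - x_{n-1})/(f(x_n) - f(x_{n-1}))

Iteration 1:
  f(-0.170000) = -2.267113
  f(2.970000) = 28.959873
  x_2 = 2.970000 - 28.959873×(2.970000 - (-0.170000))/(28.959873 - (-2.267113))
       = 0.057967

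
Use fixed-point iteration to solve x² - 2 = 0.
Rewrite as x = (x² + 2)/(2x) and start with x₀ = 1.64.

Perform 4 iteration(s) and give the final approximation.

Equation: x² - 2 = 0
Fixed-point form: x = (x² + 2)/(2x)
x₀ = 1.64

x_1 = g(1.640000) = 1.429756
x_2 = g(1.429756) = 1.414298
x_3 = g(1.414298) = 1.414214
x_4 = g(1.414214) = 1.414214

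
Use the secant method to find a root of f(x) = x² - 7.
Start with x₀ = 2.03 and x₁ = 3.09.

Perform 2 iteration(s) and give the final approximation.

f(x) = x² - 7
x₀ = 2.03, x₁ = 3.09

Secant formula: x_{n+1} = x_n - f(x_n)(x_n - x_{n-1})/(f(x_n) - f(x_{n-1}))

Iteration 1:
  f(2.030000) = -2.879100
  f(3.090000) = 2.548100
  x_2 = 3.090000 - 2.548100×(3.090000 - 2.030000)/(2.548100 - (-2.879100))
       = 2.592324
Iteration 2:
  f(3.090000) = 2.548100
  f(2.592324) = -0.279855
  x_3 = 2.592324 - (-0.279855)×(2.592324 - 3.090000)/(-0.279855 - 2.548100)
       = 2.641574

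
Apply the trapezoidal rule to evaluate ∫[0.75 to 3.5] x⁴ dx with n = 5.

f(x) = x⁴
a = 0.75, b = 3.5, n = 5
h = (b - a)/n = 0.550000

Trapezoidal rule: (h/2)[f(x₀) + 2f(x₁) + 2f(x₂) + ... + f(xₙ)]

x_0 = 0.7500, f(x_0) = 0.316406, coefficient = 1
x_1 = 1.3000, f(x_1) = 2.856100, coefficient = 2
x_2 = 1.8500, f(x_2) = 11.713506, coefficient = 2
x_3 = 2.4000, f(x_3) = 33.177600, coefficient = 2
x_4 = 2.9500, f(x_4) = 75.733506, coefficient = 2
x_5 = 3.5000, f(x_5) = 150.062500, coefficient = 1

I ≈ (0.550000/2) × 397.340331 = 109.268591
Exact value: 104.996289
Error: 4.272302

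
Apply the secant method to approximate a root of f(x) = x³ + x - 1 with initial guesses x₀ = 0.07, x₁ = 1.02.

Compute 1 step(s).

f(x) = x³ + x - 1
x₀ = 0.07, x₁ = 1.02

Secant formula: x_{n+1} = x_n - f(x_n)(x_n - x_{n-1})/(f(x_n) - f(x_{n-1}))

Iteration 1:
  f(0.070000) = -0.929657
  f(1.020000) = 1.081208
  x_2 = 1.020000 - 1.081208×(1.020000 - 0.070000)/(1.081208 - (-0.929657))
       = 0.509201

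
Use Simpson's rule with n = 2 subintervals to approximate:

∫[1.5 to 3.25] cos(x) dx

f(x) = cos(x)
a = 1.5, b = 3.25, n = 2
h = (b - a)/n = 0.875000

Simpson's rule: (h/3)[f(x₀) + 4f(x₁) + 2f(x₂) + ... + f(xₙ)]

x_0 = 1.5000, f(x_0) = 0.070737, coefficient = 1
x_1 = 2.3750, f(x_1) = -0.720278, coefficient = 4
x_2 = 3.2500, f(x_2) = -0.994130, coefficient = 1

I ≈ (0.875000/3) × -3.804506 = -1.109648
Exact value: -1.105690
Error: 0.003958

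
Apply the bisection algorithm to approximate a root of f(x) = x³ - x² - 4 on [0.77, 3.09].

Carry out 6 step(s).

f(x) = x³ - x² - 4
Initial interval: [0.77, 3.09]

Iteration 1:
  c_1 = (0.770000 + 3.090000)/2 = 1.930000
  f(c_1) = f(1.930000) = -0.535843
  f(a) × f(c) ≥ 0, new interval: [1.930000, 3.090000]
Iteration 2:
  c_2 = (1.930000 + 3.090000)/2 = 2.510000
  f(c_2) = f(2.510000) = 5.513151
  f(a) × f(c) < 0, new interval: [1.930000, 2.510000]
Iteration 3:
  c_3 = (1.930000 + 2.510000)/2 = 2.220000
  f(c_3) = f(2.220000) = 2.012648
  f(a) × f(c) < 0, new interval: [1.930000, 2.220000]
Iteration 4:
  c_4 = (1.930000 + 2.220000)/2 = 2.075000
  f(c_4) = f(2.075000) = 0.628547
  f(a) × f(c) < 0, new interval: [1.930000, 2.075000]
Iteration 5:
  c_5 = (1.930000 + 2.075000)/2 = 2.002500
  f(c_5) = f(2.002500) = 0.020031
  f(a) × f(c) < 0, new interval: [1.930000, 2.002500]
Iteration 6:
  c_6 = (1.930000 + 2.002500)/2 = 1.966250
  f(c_6) = f(1.966250) = -0.264343
  f(a) × f(c) ≥ 0, new interval: [1.966250, 2.002500]

After 6 iteration(s), the approximation is c_6 = 1.966250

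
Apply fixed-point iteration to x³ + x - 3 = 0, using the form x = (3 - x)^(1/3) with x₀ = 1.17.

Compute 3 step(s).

Equation: x³ + x - 3 = 0
Fixed-point form: x = (3 - x)^(1/3)
x₀ = 1.17

x_1 = g(1.170000) = 1.223161
x_2 = g(1.223161) = 1.211200
x_3 = g(1.211200) = 1.213912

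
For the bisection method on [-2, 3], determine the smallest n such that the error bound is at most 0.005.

We need (b-a)/2^n ≤ 0.005
(3 - (-2))/2^n ≤ 0.005
5/2^n ≤ 0.005
2^n ≥ 1000
n ≥ log₂(1000) = 9.97
n ≥ 10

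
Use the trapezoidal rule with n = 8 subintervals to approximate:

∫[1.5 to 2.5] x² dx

f(x) = x²
a = 1.5, b = 2.5, n = 8
h = (b - a)/n = 0.125000

Trapezoidal rule: (h/2)[f(x₀) + 2f(x₁) + 2f(x₂) + ... + f(xₙ)]

x_0 = 1.5000, f(x_0) = 2.250000, coefficient = 1
x_1 = 1.6250, f(x_1) = 2.640625, coefficient = 2
x_2 = 1.7500, f(x_2) = 3.062500, coefficient = 2
x_3 = 1.8750, f(x_3) = 3.515625, coefficient = 2
x_4 = 2.0000, f(x_4) = 4.000000, coefficient = 2
x_5 = 2.1250, f(x_5) = 4.515625, coefficient = 2
x_6 = 2.2500, f(x_6) = 5.062500, coefficient = 2
x_7 = 2.3750, f(x_7) = 5.640625, coefficient = 2
x_8 = 2.5000, f(x_8) = 6.250000, coefficient = 1

I ≈ (0.125000/2) × 65.375000 = 4.085938
Exact value: 4.083333
Error: 0.002604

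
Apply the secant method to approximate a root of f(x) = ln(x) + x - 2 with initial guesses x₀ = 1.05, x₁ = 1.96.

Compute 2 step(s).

f(x) = ln(x) + x - 2
x₀ = 1.05, x₁ = 1.96

Secant formula: x_{n+1} = x_n - f(x_n)(x_n - x_{n-1})/(f(x_n) - f(x_{n-1}))

Iteration 1:
  f(1.050000) = -0.901210
  f(1.960000) = 0.632944
  x_2 = 1.960000 - 0.632944×(1.960000 - 1.050000)/(0.632944 - (-0.901210))
       = 1.584562
Iteration 2:
  f(1.960000) = 0.632944
  f(1.584562) = 0.044870
  x_3 = 1.584562 - 0.044870×(1.584562 - 1.960000)/(0.044870 - 0.632944)
       = 1.555916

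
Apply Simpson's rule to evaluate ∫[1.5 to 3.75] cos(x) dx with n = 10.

f(x) = cos(x)
a = 1.5, b = 3.75, n = 10
h = (b - a)/n = 0.225000

Simpson's rule: (h/3)[f(x₀) + 4f(x₁) + 2f(x₂) + ... + f(xₙ)]

x_0 = 1.5000, f(x_0) = 0.070737, coefficient = 1
x_1 = 1.7250, f(x_1) = -0.153593, coefficient = 4
x_2 = 1.9500, f(x_2) = -0.370181, coefficient = 2
x_3 = 2.1750, f(x_3) = -0.568107, coefficient = 4
x_4 = 2.4000, f(x_4) = -0.737394, coefficient = 2
x_5 = 2.6250, f(x_5) = -0.869507, coefficient = 4
x_6 = 2.8500, f(x_6) = -0.957787, coefficient = 2
x_7 = 3.0750, f(x_7) = -0.997784, coefficient = 4
x_8 = 3.3000, f(x_8) = -0.987480, coefficient = 2
x_9 = 3.5250, f(x_9) = -0.927395, coefficient = 4
x_10 = 3.7500, f(x_10) = -0.820559, coefficient = 1

I ≈ (0.225000/3) × -20.921050 = -1.569079
Exact value: -1.569056
Error: 0.000022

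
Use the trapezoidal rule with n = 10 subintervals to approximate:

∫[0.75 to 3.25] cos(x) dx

f(x) = cos(x)
a = 0.75, b = 3.25, n = 10
h = (b - a)/n = 0.250000

Trapezoidal rule: (h/2)[f(x₀) + 2f(x₁) + 2f(x₂) + ... + f(xₙ)]

x_0 = 0.7500, f(x_0) = 0.731689, coefficient = 1
x_1 = 1.0000, f(x_1) = 0.540302, coefficient = 2
x_2 = 1.2500, f(x_2) = 0.315322, coefficient = 2
x_3 = 1.5000, f(x_3) = 0.070737, coefficient = 2
x_4 = 1.7500, f(x_4) = -0.178246, coefficient = 2
x_5 = 2.0000, f(x_5) = -0.416147, coefficient = 2
x_6 = 2.2500, f(x_6) = -0.628174, coefficient = 2
x_7 = 2.5000, f(x_7) = -0.801144, coefficient = 2
x_8 = 2.7500, f(x_8) = -0.924302, coefficient = 2
x_9 = 3.0000, f(x_9) = -0.989992, coefficient = 2
x_10 = 3.2500, f(x_10) = -0.994130, coefficient = 1

I ≈ (0.250000/2) × -6.285727 = -0.785716
Exact value: -0.789834
Error: 0.004118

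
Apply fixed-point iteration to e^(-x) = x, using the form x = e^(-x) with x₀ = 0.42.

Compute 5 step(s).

Equation: e^(-x) = x
Fixed-point form: x = e^(-x)
x₀ = 0.42

x_1 = g(0.420000) = 0.657047
x_2 = g(0.657047) = 0.518380
x_3 = g(0.518380) = 0.595484
x_4 = g(0.595484) = 0.551295
x_5 = g(0.551295) = 0.576203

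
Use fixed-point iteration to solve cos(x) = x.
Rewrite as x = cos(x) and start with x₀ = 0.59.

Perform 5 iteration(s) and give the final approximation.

Equation: cos(x) = x
Fixed-point form: x = cos(x)
x₀ = 0.59

x_1 = g(0.590000) = 0.830941
x_2 = g(0.830941) = 0.674181
x_3 = g(0.674181) = 0.781218
x_4 = g(0.781218) = 0.710056
x_5 = g(0.710056) = 0.758325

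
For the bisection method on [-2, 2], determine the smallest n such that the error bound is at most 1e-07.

We need (b-a)/2^n ≤ 1e-07
(2 - (-2))/2^n ≤ 1e-07
4/2^n ≤ 1e-07
2^n ≥ 40000000
n ≥ log₂(40000000) = 25.25
n ≥ 26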